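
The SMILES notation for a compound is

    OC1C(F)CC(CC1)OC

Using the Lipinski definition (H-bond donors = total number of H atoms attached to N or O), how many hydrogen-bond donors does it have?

1

Donors: find every N or O and count the H atoms it carries.
  atom 1 (O): bond orders sum to 1 → 1 H
  atom 9 (O): bond orders sum to 2 → 0 H
Lipinski HBD = 1.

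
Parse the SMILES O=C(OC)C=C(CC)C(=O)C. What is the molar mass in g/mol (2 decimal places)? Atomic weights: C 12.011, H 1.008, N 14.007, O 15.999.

156.18 g/mol

First, the molecular formula is C8H12O3 (counting implicit H from valence).
  C: 8 × 12.011 = 96.088
  H: 12 × 1.008 = 12.096
  O: 3 × 15.999 = 47.997
Sum: 8×12.011 + 12×1.008 + 3×15.999 = 156.181 → 156.18 g/mol.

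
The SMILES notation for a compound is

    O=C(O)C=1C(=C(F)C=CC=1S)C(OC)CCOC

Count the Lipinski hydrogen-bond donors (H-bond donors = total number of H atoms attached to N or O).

Donors: find every N or O and count the H atoms it carries.
  atom 1 (O): bond orders sum to 2 → 0 H
  atom 3 (O): bond orders sum to 1 → 1 H
  atom 13 (O): bond orders sum to 2 → 0 H
  atom 17 (O): bond orders sum to 2 → 0 H
Lipinski HBD = 1.

1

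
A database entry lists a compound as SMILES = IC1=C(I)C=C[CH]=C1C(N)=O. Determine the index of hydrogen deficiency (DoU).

Molecular formula: C7H5I2NO.
DoU = (2C + 2 + N − H − X) / 2, where X is the halogen count and O/S are ignored.
    = (2·7 + 2 + 1 − 5 − 2) / 2 = 10 / 2 = 5.

5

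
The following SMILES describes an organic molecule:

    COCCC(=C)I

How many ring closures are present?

In SMILES, each pair of matching ring-closure digits denotes one ring-closing bond; the number of such bonds equals the number of independent rings.
Ring-closure bonds here: 0.

0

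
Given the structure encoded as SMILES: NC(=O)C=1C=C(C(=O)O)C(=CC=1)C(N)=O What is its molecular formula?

Walk through each heavy atom and fill implicit hydrogens from standard valence (C 4, N 3, O 2, S 2, halogen 1):
  atom 1: N, bond orders sum to 1 (valence 3) → 2 H
  atom 2: C, bond orders sum to 4 (valence 4) → 0 H
  atom 3: O, bond orders sum to 2 (valence 2) → 0 H
  atom 4: C, bond orders sum to 4 (valence 4) → 0 H
  atom 5: C, bond orders sum to 3 (valence 4) → 1 H
  atom 6: C, bond orders sum to 4 (valence 4) → 0 H
  atom 7: C, bond orders sum to 4 (valence 4) → 0 H
  atom 8: O, bond orders sum to 2 (valence 2) → 0 H
  atom 9: O, bond orders sum to 1 (valence 2) → 1 H
  atom 10: C, bond orders sum to 4 (valence 4) → 0 H
  atom 11: C, bond orders sum to 3 (valence 4) → 1 H
  atom 12: C, bond orders sum to 3 (valence 4) → 1 H
  atom 13: C, bond orders sum to 4 (valence 4) → 0 H
  atom 14: N, bond orders sum to 1 (valence 3) → 2 H
  atom 15: O, bond orders sum to 2 (valence 2) → 0 H
Totals → C:9, H:8, N:2, O:4.

C9H8N2O4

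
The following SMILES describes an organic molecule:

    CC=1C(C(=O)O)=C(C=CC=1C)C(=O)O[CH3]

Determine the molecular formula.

C11H12O4

Walk through each heavy atom and fill implicit hydrogens from standard valence (C 4, N 3, O 2, S 2, halogen 1):
  atom 1: C, bond orders sum to 1 (valence 4) → 3 H
  atom 2: C, bond orders sum to 4 (valence 4) → 0 H
  atom 3: C, bond orders sum to 4 (valence 4) → 0 H
  atom 4: C, bond orders sum to 4 (valence 4) → 0 H
  atom 5: O, bond orders sum to 2 (valence 2) → 0 H
  atom 6: O, bond orders sum to 1 (valence 2) → 1 H
  atom 7: C, bond orders sum to 4 (valence 4) → 0 H
  atom 8: C, bond orders sum to 3 (valence 4) → 1 H
  atom 9: C, bond orders sum to 3 (valence 4) → 1 H
  atom 10: C, bond orders sum to 4 (valence 4) → 0 H
  atom 11: C, bond orders sum to 1 (valence 4) → 3 H
  atom 12: C, bond orders sum to 4 (valence 4) → 0 H
  atom 13: O, bond orders sum to 2 (valence 2) → 0 H
  atom 14: O, bond orders sum to 2 (valence 2) → 0 H
  atom 15: C with explicit H count 3
Totals → C:11, H:12, O:4.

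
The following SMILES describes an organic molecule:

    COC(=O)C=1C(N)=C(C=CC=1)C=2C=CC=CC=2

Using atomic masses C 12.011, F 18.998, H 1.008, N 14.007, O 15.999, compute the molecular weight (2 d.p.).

First, the molecular formula is C14H13NO2 (counting implicit H from valence).
  C: 14 × 12.011 = 168.154
  H: 13 × 1.008 = 13.104
  N: 1 × 14.007 = 14.007
  O: 2 × 15.999 = 31.998
Sum: 14×12.011 + 13×1.008 + 1×14.007 + 2×15.999 = 227.263 → 227.26 g/mol.

227.26 g/mol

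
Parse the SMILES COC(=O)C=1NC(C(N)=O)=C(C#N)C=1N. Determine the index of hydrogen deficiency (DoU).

7

Degree of unsaturation = (number of rings) + (number of π bonds).
Ring closures in the SMILES: 1.
π bonds: 4 double bonds (each 1 DoU), 1 triple bond (each 2 DoU) → 6 DoU from unsaturation.
Total DoU = 1 + 6 = 7.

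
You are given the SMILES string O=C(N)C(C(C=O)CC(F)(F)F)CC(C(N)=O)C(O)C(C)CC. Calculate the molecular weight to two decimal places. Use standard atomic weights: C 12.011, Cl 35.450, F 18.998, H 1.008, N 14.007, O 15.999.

340.34 g/mol

First, the molecular formula is C14H23F3N2O4 (counting implicit H from valence).
  C: 14 × 12.011 = 168.154
  F: 3 × 18.998 = 56.994
  H: 23 × 1.008 = 23.184
  N: 2 × 14.007 = 28.014
  O: 4 × 15.999 = 63.996
Sum: 14×12.011 + 3×18.998 + 23×1.008 + 2×14.007 + 4×15.999 = 340.342 → 340.34 g/mol.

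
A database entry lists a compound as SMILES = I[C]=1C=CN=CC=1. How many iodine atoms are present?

Scan the SMILES for I atoms (remember two-letter symbols like Cl and Br are single atoms).
Iodine count: 1.

1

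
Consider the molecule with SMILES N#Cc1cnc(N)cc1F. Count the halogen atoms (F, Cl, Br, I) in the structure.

1

Halogen atoms appear at heavy-atom position 10 (1×F).
Other groups present: 1 nitrile, 1 primary amine.
Halogen count: 1.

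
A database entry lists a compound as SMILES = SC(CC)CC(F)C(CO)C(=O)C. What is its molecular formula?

C9H17FO2S

Walk through each heavy atom and fill implicit hydrogens from standard valence (C 4, N 3, O 2, S 2, halogen 1):
  atom 1: S, bond orders sum to 1 (valence 2) → 1 H
  atom 2: C, bond orders sum to 3 (valence 4) → 1 H
  atom 3: C, bond orders sum to 2 (valence 4) → 2 H
  atom 4: C, bond orders sum to 1 (valence 4) → 3 H
  atom 5: C, bond orders sum to 2 (valence 4) → 2 H
  atom 6: C, bond orders sum to 3 (valence 4) → 1 H
  atom 7: F (halogen, monovalent) → 0 H
  atom 8: C, bond orders sum to 3 (valence 4) → 1 H
  atom 9: C, bond orders sum to 2 (valence 4) → 2 H
  atom 10: O, bond orders sum to 1 (valence 2) → 1 H
  atom 11: C, bond orders sum to 4 (valence 4) → 0 H
  atom 12: O, bond orders sum to 2 (valence 2) → 0 H
  atom 13: C, bond orders sum to 1 (valence 4) → 3 H
Totals → C:9, H:17, F:1, O:2, S:1.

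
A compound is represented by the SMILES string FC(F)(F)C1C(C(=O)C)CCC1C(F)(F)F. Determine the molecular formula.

Walk through each heavy atom and fill implicit hydrogens from standard valence (C 4, N 3, O 2, S 2, halogen 1):
  atom 1: F (halogen, monovalent) → 0 H
  atom 2: C, bond orders sum to 4 (valence 4) → 0 H
  atom 3: F (halogen, monovalent) → 0 H
  atom 4: F (halogen, monovalent) → 0 H
  atom 5: C, bond orders sum to 3 (valence 4) → 1 H
  atom 6: C, bond orders sum to 3 (valence 4) → 1 H
  atom 7: C, bond orders sum to 4 (valence 4) → 0 H
  atom 8: O, bond orders sum to 2 (valence 2) → 0 H
  atom 9: C, bond orders sum to 1 (valence 4) → 3 H
  atom 10: C, bond orders sum to 2 (valence 4) → 2 H
  atom 11: C, bond orders sum to 2 (valence 4) → 2 H
  atom 12: C, bond orders sum to 3 (valence 4) → 1 H
  atom 13: C, bond orders sum to 4 (valence 4) → 0 H
  atom 14: F (halogen, monovalent) → 0 H
  atom 15: F (halogen, monovalent) → 0 H
  atom 16: F (halogen, monovalent) → 0 H
Totals → C:9, H:10, F:6, O:1.
In Hill order: C9H10F6O.

C9H10F6O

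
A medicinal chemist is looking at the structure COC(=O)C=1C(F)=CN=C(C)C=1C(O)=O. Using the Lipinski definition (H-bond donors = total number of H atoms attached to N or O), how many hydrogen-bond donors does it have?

Donors: find every N or O and count the H atoms it carries.
  atom 2 (O): bond orders sum to 2 → 0 H
  atom 4 (O): bond orders sum to 2 → 0 H
  atom 9 (N): bond orders sum to 3 → 0 H
  atom 14 (O): bond orders sum to 1 → 1 H
  atom 15 (O): bond orders sum to 2 → 0 H
Lipinski HBD = 1.

1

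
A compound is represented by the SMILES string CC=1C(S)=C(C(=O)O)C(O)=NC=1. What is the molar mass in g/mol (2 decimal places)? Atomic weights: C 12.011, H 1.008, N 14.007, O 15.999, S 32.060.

First, the molecular formula is C7H7NO3S (counting implicit H from valence).
  C: 7 × 12.011 = 84.077
  H: 7 × 1.008 = 7.056
  N: 1 × 14.007 = 14.007
  O: 3 × 15.999 = 47.997
  S: 1 × 32.060 = 32.060
Sum: 7×12.011 + 7×1.008 + 1×14.007 + 3×15.999 + 1×32.060 = 185.197 → 185.20 g/mol.

185.20 g/mol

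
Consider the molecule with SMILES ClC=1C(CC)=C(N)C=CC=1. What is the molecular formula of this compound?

Walk through each heavy atom and fill implicit hydrogens from standard valence (C 4, N 3, O 2, S 2, halogen 1):
  atom 1: Cl (halogen, monovalent) → 0 H
  atom 2: C, bond orders sum to 4 (valence 4) → 0 H
  atom 3: C, bond orders sum to 4 (valence 4) → 0 H
  atom 4: C, bond orders sum to 2 (valence 4) → 2 H
  atom 5: C, bond orders sum to 1 (valence 4) → 3 H
  atom 6: C, bond orders sum to 4 (valence 4) → 0 H
  atom 7: N, bond orders sum to 1 (valence 3) → 2 H
  atom 8: C, bond orders sum to 3 (valence 4) → 1 H
  atom 9: C, bond orders sum to 3 (valence 4) → 1 H
  atom 10: C, bond orders sum to 3 (valence 4) → 1 H
Totals → C:8, H:10, Cl:1, N:1.
In Hill order: C8H10ClN.

C8H10ClN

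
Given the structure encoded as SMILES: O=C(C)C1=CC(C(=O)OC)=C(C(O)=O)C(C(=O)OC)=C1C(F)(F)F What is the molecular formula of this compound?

C14H11F3O7

Walk through each heavy atom and fill implicit hydrogens from standard valence (C 4, N 3, O 2, S 2, halogen 1):
  atom 1: O, bond orders sum to 2 (valence 2) → 0 H
  atom 2: C, bond orders sum to 4 (valence 4) → 0 H
  atom 3: C, bond orders sum to 1 (valence 4) → 3 H
  atom 4: C, bond orders sum to 4 (valence 4) → 0 H
  atom 5: C, bond orders sum to 3 (valence 4) → 1 H
  atom 6: C, bond orders sum to 4 (valence 4) → 0 H
  atom 7: C, bond orders sum to 4 (valence 4) → 0 H
  atom 8: O, bond orders sum to 2 (valence 2) → 0 H
  atom 9: O, bond orders sum to 2 (valence 2) → 0 H
  atom 10: C, bond orders sum to 1 (valence 4) → 3 H
  atom 11: C, bond orders sum to 4 (valence 4) → 0 H
  atom 12: C, bond orders sum to 4 (valence 4) → 0 H
  atom 13: O, bond orders sum to 1 (valence 2) → 1 H
  atom 14: O, bond orders sum to 2 (valence 2) → 0 H
  atom 15: C, bond orders sum to 4 (valence 4) → 0 H
  atom 16: C, bond orders sum to 4 (valence 4) → 0 H
  atom 17: O, bond orders sum to 2 (valence 2) → 0 H
  atom 18: O, bond orders sum to 2 (valence 2) → 0 H
  atom 19: C, bond orders sum to 1 (valence 4) → 3 H
  atom 20: C, bond orders sum to 4 (valence 4) → 0 H
  atom 21: C, bond orders sum to 4 (valence 4) → 0 H
  atom 22: F (halogen, monovalent) → 0 H
  atom 23: F (halogen, monovalent) → 0 H
  atom 24: F (halogen, monovalent) → 0 H
Totals → C:14, H:11, F:3, O:7.
In Hill order: C14H11F3O7.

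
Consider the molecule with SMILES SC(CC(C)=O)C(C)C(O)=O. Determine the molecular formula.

Walk through each heavy atom and fill implicit hydrogens from standard valence (C 4, N 3, O 2, S 2, halogen 1):
  atom 1: S, bond orders sum to 1 (valence 2) → 1 H
  atom 2: C, bond orders sum to 3 (valence 4) → 1 H
  atom 3: C, bond orders sum to 2 (valence 4) → 2 H
  atom 4: C, bond orders sum to 4 (valence 4) → 0 H
  atom 5: C, bond orders sum to 1 (valence 4) → 3 H
  atom 6: O, bond orders sum to 2 (valence 2) → 0 H
  atom 7: C, bond orders sum to 3 (valence 4) → 1 H
  atom 8: C, bond orders sum to 1 (valence 4) → 3 H
  atom 9: C, bond orders sum to 4 (valence 4) → 0 H
  atom 10: O, bond orders sum to 1 (valence 2) → 1 H
  atom 11: O, bond orders sum to 2 (valence 2) → 0 H
Totals → C:7, H:12, O:3, S:1.

C7H12O3S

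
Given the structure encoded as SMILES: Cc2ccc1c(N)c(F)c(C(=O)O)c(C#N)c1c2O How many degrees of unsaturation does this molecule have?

10

Molecular formula: C13H9FN2O3.
DoU = (2C + 2 + N − H − X) / 2, where X is the halogen count and O/S are ignored.
    = (2·13 + 2 + 2 − 9 − 1) / 2 = 20 / 2 = 10.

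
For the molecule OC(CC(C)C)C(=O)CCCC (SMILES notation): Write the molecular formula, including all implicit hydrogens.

C10H20O2

Walk through each heavy atom and fill implicit hydrogens from standard valence (C 4, N 3, O 2, S 2, halogen 1):
  atom 1: O, bond orders sum to 1 (valence 2) → 1 H
  atom 2: C, bond orders sum to 3 (valence 4) → 1 H
  atom 3: C, bond orders sum to 2 (valence 4) → 2 H
  atom 4: C, bond orders sum to 3 (valence 4) → 1 H
  atom 5: C, bond orders sum to 1 (valence 4) → 3 H
  atom 6: C, bond orders sum to 1 (valence 4) → 3 H
  atom 7: C, bond orders sum to 4 (valence 4) → 0 H
  atom 8: O, bond orders sum to 2 (valence 2) → 0 H
  atom 9: C, bond orders sum to 2 (valence 4) → 2 H
  atom 10: C, bond orders sum to 2 (valence 4) → 2 H
  atom 11: C, bond orders sum to 2 (valence 4) → 2 H
  atom 12: C, bond orders sum to 1 (valence 4) → 3 H
Totals → C:10, H:20, O:2.
In Hill order: C10H20O2.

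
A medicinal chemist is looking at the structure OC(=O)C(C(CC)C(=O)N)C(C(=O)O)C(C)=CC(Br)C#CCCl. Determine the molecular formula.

Walk through each heavy atom and fill implicit hydrogens from standard valence (C 4, N 3, O 2, S 2, halogen 1):
  atom 1: O, bond orders sum to 1 (valence 2) → 1 H
  atom 2: C, bond orders sum to 4 (valence 4) → 0 H
  atom 3: O, bond orders sum to 2 (valence 2) → 0 H
  atom 4: C, bond orders sum to 3 (valence 4) → 1 H
  atom 5: C, bond orders sum to 3 (valence 4) → 1 H
  atom 6: C, bond orders sum to 2 (valence 4) → 2 H
  atom 7: C, bond orders sum to 1 (valence 4) → 3 H
  atom 8: C, bond orders sum to 4 (valence 4) → 0 H
  atom 9: O, bond orders sum to 2 (valence 2) → 0 H
  atom 10: N, bond orders sum to 1 (valence 3) → 2 H
  atom 11: C, bond orders sum to 3 (valence 4) → 1 H
  atom 12: C, bond orders sum to 4 (valence 4) → 0 H
  atom 13: O, bond orders sum to 2 (valence 2) → 0 H
  atom 14: O, bond orders sum to 1 (valence 2) → 1 H
  atom 15: C, bond orders sum to 4 (valence 4) → 0 H
  atom 16: C, bond orders sum to 1 (valence 4) → 3 H
  atom 17: C, bond orders sum to 3 (valence 4) → 1 H
  atom 18: C, bond orders sum to 3 (valence 4) → 1 H
  atom 19: Br (halogen, monovalent) → 0 H
  atom 20: C, bond orders sum to 4 (valence 4) → 0 H
  atom 21: C, bond orders sum to 4 (valence 4) → 0 H
  atom 22: C, bond orders sum to 2 (valence 4) → 2 H
  atom 23: Cl (halogen, monovalent) → 0 H
Totals → C:15, H:19, Br:1, Cl:1, N:1, O:5.

C15H19BrClNO5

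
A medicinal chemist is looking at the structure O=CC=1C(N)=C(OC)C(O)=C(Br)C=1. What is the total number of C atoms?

8

Count every carbon token in the SMILES (each C, including those in ring-closure positions and inside branches).
Carbon count: 8.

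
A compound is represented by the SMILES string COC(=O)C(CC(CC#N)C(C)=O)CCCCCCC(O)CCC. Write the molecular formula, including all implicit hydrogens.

Walk through each heavy atom and fill implicit hydrogens from standard valence (C 4, N 3, O 2, S 2, halogen 1):
  atom 1: C, bond orders sum to 1 (valence 4) → 3 H
  atom 2: O, bond orders sum to 2 (valence 2) → 0 H
  atom 3: C, bond orders sum to 4 (valence 4) → 0 H
  atom 4: O, bond orders sum to 2 (valence 2) → 0 H
  atom 5: C, bond orders sum to 3 (valence 4) → 1 H
  atom 6: C, bond orders sum to 2 (valence 4) → 2 H
  atom 7: C, bond orders sum to 3 (valence 4) → 1 H
  atom 8: C, bond orders sum to 2 (valence 4) → 2 H
  atom 9: C, bond orders sum to 4 (valence 4) → 0 H
  atom 10: N, bond orders sum to 3 (valence 3) → 0 H
  atom 11: C, bond orders sum to 4 (valence 4) → 0 H
  atom 12: C, bond orders sum to 1 (valence 4) → 3 H
  atom 13: O, bond orders sum to 2 (valence 2) → 0 H
  atom 14: C, bond orders sum to 2 (valence 4) → 2 H
  atom 15: C, bond orders sum to 2 (valence 4) → 2 H
  atom 16: C, bond orders sum to 2 (valence 4) → 2 H
  atom 17: C, bond orders sum to 2 (valence 4) → 2 H
  atom 18: C, bond orders sum to 2 (valence 4) → 2 H
  atom 19: C, bond orders sum to 2 (valence 4) → 2 H
  atom 20: C, bond orders sum to 3 (valence 4) → 1 H
  atom 21: O, bond orders sum to 1 (valence 2) → 1 H
  atom 22: C, bond orders sum to 2 (valence 4) → 2 H
  atom 23: C, bond orders sum to 2 (valence 4) → 2 H
  atom 24: C, bond orders sum to 1 (valence 4) → 3 H
Totals → C:19, H:33, N:1, O:4.
In Hill order: C19H33NO4.

C19H33NO4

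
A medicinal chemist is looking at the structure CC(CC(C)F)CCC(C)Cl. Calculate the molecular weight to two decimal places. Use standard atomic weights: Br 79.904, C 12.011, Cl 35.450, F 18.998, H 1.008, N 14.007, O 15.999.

180.69 g/mol

First, the molecular formula is C9H18ClF (counting implicit H from valence).
  C: 9 × 12.011 = 108.099
  Cl: 1 × 35.450 = 35.450
  F: 1 × 18.998 = 18.998
  H: 18 × 1.008 = 18.144
Sum: 9×12.011 + 1×35.450 + 1×18.998 + 18×1.008 = 180.691 → 180.69 g/mol.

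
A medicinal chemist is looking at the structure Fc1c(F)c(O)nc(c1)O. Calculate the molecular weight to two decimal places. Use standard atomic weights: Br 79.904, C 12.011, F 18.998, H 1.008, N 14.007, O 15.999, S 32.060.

147.08 g/mol

First, the molecular formula is C5H3F2NO2 (counting implicit H from valence).
  C: 5 × 12.011 = 60.055
  F: 2 × 18.998 = 37.996
  H: 3 × 1.008 = 3.024
  N: 1 × 14.007 = 14.007
  O: 2 × 15.999 = 31.998
Sum: 5×12.011 + 2×18.998 + 3×1.008 + 1×14.007 + 2×15.999 = 147.080 → 147.08 g/mol.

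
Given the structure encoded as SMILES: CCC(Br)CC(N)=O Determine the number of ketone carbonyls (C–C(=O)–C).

0

Scan the SMILES for the ketone motif — none present.
Groups that are present: 1 amide.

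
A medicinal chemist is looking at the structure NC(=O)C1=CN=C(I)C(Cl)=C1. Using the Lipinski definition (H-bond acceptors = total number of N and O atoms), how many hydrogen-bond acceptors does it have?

N atoms: 2; O atoms: 1.
Lipinski HBA = 2 + 1 = 3.

3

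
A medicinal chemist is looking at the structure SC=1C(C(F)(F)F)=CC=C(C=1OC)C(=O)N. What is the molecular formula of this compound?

C9H8F3NO2S

Walk through each heavy atom and fill implicit hydrogens from standard valence (C 4, N 3, O 2, S 2, halogen 1):
  atom 1: S, bond orders sum to 1 (valence 2) → 1 H
  atom 2: C, bond orders sum to 4 (valence 4) → 0 H
  atom 3: C, bond orders sum to 4 (valence 4) → 0 H
  atom 4: C, bond orders sum to 4 (valence 4) → 0 H
  atom 5: F (halogen, monovalent) → 0 H
  atom 6: F (halogen, monovalent) → 0 H
  atom 7: F (halogen, monovalent) → 0 H
  atom 8: C, bond orders sum to 3 (valence 4) → 1 H
  atom 9: C, bond orders sum to 3 (valence 4) → 1 H
  atom 10: C, bond orders sum to 4 (valence 4) → 0 H
  atom 11: C, bond orders sum to 4 (valence 4) → 0 H
  atom 12: O, bond orders sum to 2 (valence 2) → 0 H
  atom 13: C, bond orders sum to 1 (valence 4) → 3 H
  atom 14: C, bond orders sum to 4 (valence 4) → 0 H
  atom 15: O, bond orders sum to 2 (valence 2) → 0 H
  atom 16: N, bond orders sum to 1 (valence 3) → 2 H
Totals → C:9, H:8, F:3, N:1, O:2, S:1.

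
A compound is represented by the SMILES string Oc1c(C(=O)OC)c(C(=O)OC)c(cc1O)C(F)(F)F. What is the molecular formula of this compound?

Walk through each heavy atom and fill implicit hydrogens from standard valence (C 4, N 3, O 2, S 2, halogen 1); for lowercase aromatic atoms, an aromatic c carries 1 H when it has two neighbours and 0 H with three, and aromatic n carries 0 H:
  atom 1: O, bond orders sum to 1 (valence 2) → 1 H
  atom 2: aromatic c, 3 neighbours → 0 H
  atom 3: aromatic c, 3 neighbours → 0 H
  atom 4: C, bond orders sum to 4 (valence 4) → 0 H
  atom 5: O, bond orders sum to 2 (valence 2) → 0 H
  atom 6: O, bond orders sum to 2 (valence 2) → 0 H
  atom 7: C, bond orders sum to 1 (valence 4) → 3 H
  atom 8: aromatic c, 3 neighbours → 0 H
  atom 9: C, bond orders sum to 4 (valence 4) → 0 H
  atom 10: O, bond orders sum to 2 (valence 2) → 0 H
  atom 11: O, bond orders sum to 2 (valence 2) → 0 H
  atom 12: C, bond orders sum to 1 (valence 4) → 3 H
  atom 13: aromatic c, 3 neighbours → 0 H
  atom 14: aromatic c, 2 neighbours → 1 H
  atom 15: aromatic c, 3 neighbours → 0 H
  atom 16: O, bond orders sum to 1 (valence 2) → 1 H
  atom 17: C, bond orders sum to 4 (valence 4) → 0 H
  atom 18: F (halogen, monovalent) → 0 H
  atom 19: F (halogen, monovalent) → 0 H
  atom 20: F (halogen, monovalent) → 0 H
Totals → C:11, H:9, F:3, O:6.
In Hill order: C11H9F3O6.

C11H9F3O6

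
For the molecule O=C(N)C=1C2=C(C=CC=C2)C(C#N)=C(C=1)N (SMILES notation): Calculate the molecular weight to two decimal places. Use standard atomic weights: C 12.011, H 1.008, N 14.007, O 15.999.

First, the molecular formula is C12H9N3O (counting implicit H from valence).
  C: 12 × 12.011 = 144.132
  H: 9 × 1.008 = 9.072
  N: 3 × 14.007 = 42.021
  O: 1 × 15.999 = 15.999
Sum: 12×12.011 + 9×1.008 + 3×14.007 + 1×15.999 = 211.224 → 211.22 g/mol.

211.22 g/mol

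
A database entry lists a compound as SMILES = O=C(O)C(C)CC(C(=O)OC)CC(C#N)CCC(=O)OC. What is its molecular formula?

C14H21NO6

Walk through each heavy atom and fill implicit hydrogens from standard valence (C 4, N 3, O 2, S 2, halogen 1):
  atom 1: O, bond orders sum to 2 (valence 2) → 0 H
  atom 2: C, bond orders sum to 4 (valence 4) → 0 H
  atom 3: O, bond orders sum to 1 (valence 2) → 1 H
  atom 4: C, bond orders sum to 3 (valence 4) → 1 H
  atom 5: C, bond orders sum to 1 (valence 4) → 3 H
  atom 6: C, bond orders sum to 2 (valence 4) → 2 H
  atom 7: C, bond orders sum to 3 (valence 4) → 1 H
  atom 8: C, bond orders sum to 4 (valence 4) → 0 H
  atom 9: O, bond orders sum to 2 (valence 2) → 0 H
  atom 10: O, bond orders sum to 2 (valence 2) → 0 H
  atom 11: C, bond orders sum to 1 (valence 4) → 3 H
  atom 12: C, bond orders sum to 2 (valence 4) → 2 H
  atom 13: C, bond orders sum to 3 (valence 4) → 1 H
  atom 14: C, bond orders sum to 4 (valence 4) → 0 H
  atom 15: N, bond orders sum to 3 (valence 3) → 0 H
  atom 16: C, bond orders sum to 2 (valence 4) → 2 H
  atom 17: C, bond orders sum to 2 (valence 4) → 2 H
  atom 18: C, bond orders sum to 4 (valence 4) → 0 H
  atom 19: O, bond orders sum to 2 (valence 2) → 0 H
  atom 20: O, bond orders sum to 2 (valence 2) → 0 H
  atom 21: C, bond orders sum to 1 (valence 4) → 3 H
Totals → C:14, H:21, N:1, O:6.
In Hill order: C14H21NO6.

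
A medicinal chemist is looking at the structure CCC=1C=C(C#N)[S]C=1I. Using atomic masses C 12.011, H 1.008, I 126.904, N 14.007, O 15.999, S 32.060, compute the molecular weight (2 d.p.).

First, the molecular formula is C7H6INS (counting implicit H from valence).
  C: 7 × 12.011 = 84.077
  H: 6 × 1.008 = 6.048
  I: 1 × 126.904 = 126.904
  N: 1 × 14.007 = 14.007
  S: 1 × 32.060 = 32.060
Sum: 7×12.011 + 6×1.008 + 1×126.904 + 1×14.007 + 1×32.060 = 263.096 → 263.10 g/mol.

263.10 g/mol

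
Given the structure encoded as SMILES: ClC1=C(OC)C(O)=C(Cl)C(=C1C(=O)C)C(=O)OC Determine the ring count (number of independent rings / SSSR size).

In SMILES, each pair of matching ring-closure digits denotes one ring-closing bond; the number of such bonds equals the number of independent rings.
Ring-closure bonds here: 1.

1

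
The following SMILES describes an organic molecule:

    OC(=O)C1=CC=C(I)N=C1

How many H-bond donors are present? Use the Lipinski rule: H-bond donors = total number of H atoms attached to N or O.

Donors: find every N or O and count the H atoms it carries.
  atom 1 (O): bond orders sum to 1 → 1 H
  atom 3 (O): bond orders sum to 2 → 0 H
  atom 9 (N): bond orders sum to 3 → 0 H
Lipinski HBD = 1.

1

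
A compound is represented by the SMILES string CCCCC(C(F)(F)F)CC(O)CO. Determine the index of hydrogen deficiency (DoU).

Molecular formula: C9H17F3O2.
DoU = (2C + 2 + N − H − X) / 2, where X is the halogen count and O/S are ignored.
    = (2·9 + 2 + 0 − 17 − 3) / 2 = 0 / 2 = 0.

0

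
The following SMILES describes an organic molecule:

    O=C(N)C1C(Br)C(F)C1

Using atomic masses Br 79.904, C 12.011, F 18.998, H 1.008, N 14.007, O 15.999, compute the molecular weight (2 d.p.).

196.02 g/mol

First, the molecular formula is C5H7BrFNO (counting implicit H from valence).
  Br: 1 × 79.904 = 79.904
  C: 5 × 12.011 = 60.055
  F: 1 × 18.998 = 18.998
  H: 7 × 1.008 = 7.056
  N: 1 × 14.007 = 14.007
  O: 1 × 15.999 = 15.999
Sum: 1×79.904 + 5×12.011 + 1×18.998 + 7×1.008 + 1×14.007 + 1×15.999 = 196.019 → 196.02 g/mol.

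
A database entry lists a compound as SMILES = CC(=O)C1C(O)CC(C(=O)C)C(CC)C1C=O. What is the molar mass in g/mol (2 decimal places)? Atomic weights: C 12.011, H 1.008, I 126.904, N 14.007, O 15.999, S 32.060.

240.30 g/mol

First, the molecular formula is C13H20O4 (counting implicit H from valence).
  C: 13 × 12.011 = 156.143
  H: 20 × 1.008 = 20.160
  O: 4 × 15.999 = 63.996
Sum: 13×12.011 + 20×1.008 + 4×15.999 = 240.299 → 240.30 g/mol.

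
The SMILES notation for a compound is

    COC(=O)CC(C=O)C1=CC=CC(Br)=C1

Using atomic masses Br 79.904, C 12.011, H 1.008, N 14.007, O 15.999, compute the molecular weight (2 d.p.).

First, the molecular formula is C11H11BrO3 (counting implicit H from valence).
  Br: 1 × 79.904 = 79.904
  C: 11 × 12.011 = 132.121
  H: 11 × 1.008 = 11.088
  O: 3 × 15.999 = 47.997
Sum: 1×79.904 + 11×12.011 + 11×1.008 + 3×15.999 = 271.110 → 271.11 g/mol.

271.11 g/mol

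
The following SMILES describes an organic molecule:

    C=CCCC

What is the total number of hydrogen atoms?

10

Walk through each heavy atom and fill implicit hydrogens from standard valence (C 4, N 3, O 2, S 2, halogen 1):
  atom 1: C, bond orders sum to 2 (valence 4) → 2 H
  atom 2: C, bond orders sum to 3 (valence 4) → 1 H
  atom 3: C, bond orders sum to 2 (valence 4) → 2 H
  atom 4: C, bond orders sum to 2 (valence 4) → 2 H
  atom 5: C, bond orders sum to 1 (valence 4) → 3 H
Total hydrogens: 10.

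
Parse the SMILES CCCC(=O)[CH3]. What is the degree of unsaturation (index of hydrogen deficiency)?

Molecular formula: C5H10O.
DoU = (2C + 2 + N − H − X) / 2, where X is the halogen count and O/S are ignored.
    = (2·5 + 2 + 0 − 10 − 0) / 2 = 2 / 2 = 1.

1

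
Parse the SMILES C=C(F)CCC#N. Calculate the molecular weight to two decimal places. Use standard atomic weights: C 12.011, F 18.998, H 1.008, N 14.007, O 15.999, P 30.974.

First, the molecular formula is C5H6FN (counting implicit H from valence).
  C: 5 × 12.011 = 60.055
  F: 1 × 18.998 = 18.998
  H: 6 × 1.008 = 6.048
  N: 1 × 14.007 = 14.007
Sum: 5×12.011 + 1×18.998 + 6×1.008 + 1×14.007 = 99.108 → 99.11 g/mol.

99.11 g/mol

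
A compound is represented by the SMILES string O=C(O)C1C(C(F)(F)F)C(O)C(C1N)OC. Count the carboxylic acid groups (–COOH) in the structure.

The carboxylic acid motif appears at heavy-atom position 2 in the SMILES.
Other groups present: 1 ether, 1 hydroxyl, 1 primary amine.
Carboxylic acid count: 1.

1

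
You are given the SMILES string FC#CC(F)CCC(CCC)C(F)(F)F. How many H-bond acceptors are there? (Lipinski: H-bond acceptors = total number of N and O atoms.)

N atoms: 0; O atoms: 0.
Lipinski HBA = 0 + 0 = 0.

0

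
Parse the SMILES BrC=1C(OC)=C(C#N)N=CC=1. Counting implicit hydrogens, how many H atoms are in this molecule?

Walk through each heavy atom and fill implicit hydrogens from standard valence (C 4, N 3, O 2, S 2, halogen 1):
  atom 1: Br (halogen, monovalent) → 0 H
  atom 2: C, bond orders sum to 4 (valence 4) → 0 H
  atom 3: C, bond orders sum to 4 (valence 4) → 0 H
  atom 4: O, bond orders sum to 2 (valence 2) → 0 H
  atom 5: C, bond orders sum to 1 (valence 4) → 3 H
  atom 6: C, bond orders sum to 4 (valence 4) → 0 H
  atom 7: C, bond orders sum to 4 (valence 4) → 0 H
  atom 8: N, bond orders sum to 3 (valence 3) → 0 H
  atom 9: N, bond orders sum to 3 (valence 3) → 0 H
  atom 10: C, bond orders sum to 3 (valence 4) → 1 H
  atom 11: C, bond orders sum to 3 (valence 4) → 1 H
Total hydrogens: 5.

5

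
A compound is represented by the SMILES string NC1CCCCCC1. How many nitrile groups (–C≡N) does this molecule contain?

0

Scan the SMILES for the nitrile motif — none present.
Groups that are present: 1 primary amine.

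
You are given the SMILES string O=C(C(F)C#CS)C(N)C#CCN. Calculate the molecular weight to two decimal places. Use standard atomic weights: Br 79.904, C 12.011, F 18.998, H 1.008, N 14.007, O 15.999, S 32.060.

200.23 g/mol

First, the molecular formula is C8H9FN2OS (counting implicit H from valence).
  C: 8 × 12.011 = 96.088
  F: 1 × 18.998 = 18.998
  H: 9 × 1.008 = 9.072
  N: 2 × 14.007 = 28.014
  O: 1 × 15.999 = 15.999
  S: 1 × 32.060 = 32.060
Sum: 8×12.011 + 1×18.998 + 9×1.008 + 2×14.007 + 1×15.999 + 1×32.060 = 200.231 → 200.23 g/mol.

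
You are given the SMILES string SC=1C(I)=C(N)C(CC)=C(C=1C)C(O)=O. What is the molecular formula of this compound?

C10H12INO2S

Walk through each heavy atom and fill implicit hydrogens from standard valence (C 4, N 3, O 2, S 2, halogen 1):
  atom 1: S, bond orders sum to 1 (valence 2) → 1 H
  atom 2: C, bond orders sum to 4 (valence 4) → 0 H
  atom 3: C, bond orders sum to 4 (valence 4) → 0 H
  atom 4: I (halogen, monovalent) → 0 H
  atom 5: C, bond orders sum to 4 (valence 4) → 0 H
  atom 6: N, bond orders sum to 1 (valence 3) → 2 H
  atom 7: C, bond orders sum to 4 (valence 4) → 0 H
  atom 8: C, bond orders sum to 2 (valence 4) → 2 H
  atom 9: C, bond orders sum to 1 (valence 4) → 3 H
  atom 10: C, bond orders sum to 4 (valence 4) → 0 H
  atom 11: C, bond orders sum to 4 (valence 4) → 0 H
  atom 12: C, bond orders sum to 1 (valence 4) → 3 H
  atom 13: C, bond orders sum to 4 (valence 4) → 0 H
  atom 14: O, bond orders sum to 1 (valence 2) → 1 H
  atom 15: O, bond orders sum to 2 (valence 2) → 0 H
Totals → C:10, H:12, I:1, N:1, O:2, S:1.
In Hill order: C10H12INO2S.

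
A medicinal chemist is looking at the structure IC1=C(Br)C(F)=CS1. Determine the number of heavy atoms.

Every atom symbol written in the SMILES (organic subset) is one heavy atom; implicit H are not written.
Heavy atoms by element → Br:1, C:4, F:1, I:1, S:1.
Total: 8.

8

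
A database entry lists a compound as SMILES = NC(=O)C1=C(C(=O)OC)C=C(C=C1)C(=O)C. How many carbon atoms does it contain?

Count every carbon token in the SMILES (each C, including those in ring-closure positions and inside branches).
Carbon count: 11.

11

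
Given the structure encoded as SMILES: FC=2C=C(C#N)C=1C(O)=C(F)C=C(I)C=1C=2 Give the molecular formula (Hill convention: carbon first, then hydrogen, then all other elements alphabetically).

Walk through each heavy atom and fill implicit hydrogens from standard valence (C 4, N 3, O 2, S 2, halogen 1):
  atom 1: F (halogen, monovalent) → 0 H
  atom 2: C, bond orders sum to 4 (valence 4) → 0 H
  atom 3: C, bond orders sum to 3 (valence 4) → 1 H
  atom 4: C, bond orders sum to 4 (valence 4) → 0 H
  atom 5: C, bond orders sum to 4 (valence 4) → 0 H
  atom 6: N, bond orders sum to 3 (valence 3) → 0 H
  atom 7: C, bond orders sum to 4 (valence 4) → 0 H
  atom 8: C, bond orders sum to 4 (valence 4) → 0 H
  atom 9: O, bond orders sum to 1 (valence 2) → 1 H
  atom 10: C, bond orders sum to 4 (valence 4) → 0 H
  atom 11: F (halogen, monovalent) → 0 H
  atom 12: C, bond orders sum to 3 (valence 4) → 1 H
  atom 13: C, bond orders sum to 4 (valence 4) → 0 H
  atom 14: I (halogen, monovalent) → 0 H
  atom 15: C, bond orders sum to 4 (valence 4) → 0 H
  atom 16: C, bond orders sum to 3 (valence 4) → 1 H
Totals → C:11, H:4, F:2, I:1, N:1, O:1.
In Hill order: C11H4F2INO.

C11H4F2INO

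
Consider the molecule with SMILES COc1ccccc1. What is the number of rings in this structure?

1

In SMILES, each pair of matching ring-closure digits denotes one ring-closing bond; the number of such bonds equals the number of independent rings.
Ring-closure bonds here: 1.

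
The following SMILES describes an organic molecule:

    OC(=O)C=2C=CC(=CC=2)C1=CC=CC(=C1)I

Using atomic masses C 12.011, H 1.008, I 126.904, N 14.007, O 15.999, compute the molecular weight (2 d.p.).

324.12 g/mol

First, the molecular formula is C13H9IO2 (counting implicit H from valence).
  C: 13 × 12.011 = 156.143
  H: 9 × 1.008 = 9.072
  I: 1 × 126.904 = 126.904
  O: 2 × 15.999 = 31.998
Sum: 13×12.011 + 9×1.008 + 1×126.904 + 2×15.999 = 324.117 → 324.12 g/mol.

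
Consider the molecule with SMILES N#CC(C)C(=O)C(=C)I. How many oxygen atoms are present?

1

Scan the SMILES for O atoms (remember two-letter symbols like Cl and Br are single atoms).
Oxygen count: 1.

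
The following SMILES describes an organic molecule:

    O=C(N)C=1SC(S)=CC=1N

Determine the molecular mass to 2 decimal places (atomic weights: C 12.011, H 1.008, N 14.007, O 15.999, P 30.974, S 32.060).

174.24 g/mol

First, the molecular formula is C5H6N2OS2 (counting implicit H from valence).
  C: 5 × 12.011 = 60.055
  H: 6 × 1.008 = 6.048
  N: 2 × 14.007 = 28.014
  O: 1 × 15.999 = 15.999
  S: 2 × 32.060 = 64.120
Sum: 5×12.011 + 6×1.008 + 2×14.007 + 1×15.999 + 2×32.060 = 174.236 → 174.24 g/mol.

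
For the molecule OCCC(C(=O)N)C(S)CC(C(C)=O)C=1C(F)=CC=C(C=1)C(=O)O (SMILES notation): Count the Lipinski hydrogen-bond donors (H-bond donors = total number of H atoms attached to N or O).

4

Donors: find every N or O and count the H atoms it carries.
  atom 1 (O): bond orders sum to 1 → 1 H
  atom 6 (O): bond orders sum to 2 → 0 H
  atom 7 (N): bond orders sum to 1 → 2 H
  atom 14 (O): bond orders sum to 2 → 0 H
  atom 23 (O): bond orders sum to 2 → 0 H
  atom 24 (O): bond orders sum to 1 → 1 H
Lipinski HBD = 4.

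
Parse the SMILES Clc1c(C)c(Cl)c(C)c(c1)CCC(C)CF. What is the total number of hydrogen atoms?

Walk through each heavy atom and fill implicit hydrogens from standard valence (C 4, N 3, O 2, S 2, halogen 1); for lowercase aromatic atoms, an aromatic c carries 1 H when it has two neighbours and 0 H with three, and aromatic n carries 0 H:
  atom 1: Cl (halogen, monovalent) → 0 H
  atom 2: aromatic c, 3 neighbours → 0 H
  atom 3: aromatic c, 3 neighbours → 0 H
  atom 4: C, bond orders sum to 1 (valence 4) → 3 H
  atom 5: aromatic c, 3 neighbours → 0 H
  atom 6: Cl (halogen, monovalent) → 0 H
  atom 7: aromatic c, 3 neighbours → 0 H
  atom 8: C, bond orders sum to 1 (valence 4) → 3 H
  atom 9: aromatic c, 3 neighbours → 0 H
  atom 10: aromatic c, 2 neighbours → 1 H
  atom 11: C, bond orders sum to 2 (valence 4) → 2 H
  atom 12: C, bond orders sum to 2 (valence 4) → 2 H
  atom 13: C, bond orders sum to 3 (valence 4) → 1 H
  atom 14: C, bond orders sum to 1 (valence 4) → 3 H
  atom 15: C, bond orders sum to 2 (valence 4) → 2 H
  atom 16: F (halogen, monovalent) → 0 H
Total hydrogens: 17.

17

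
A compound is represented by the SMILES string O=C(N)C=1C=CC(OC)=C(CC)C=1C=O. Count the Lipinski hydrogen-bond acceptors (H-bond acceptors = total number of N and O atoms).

N atoms: 1; O atoms: 3.
Lipinski HBA = 1 + 3 = 4.

4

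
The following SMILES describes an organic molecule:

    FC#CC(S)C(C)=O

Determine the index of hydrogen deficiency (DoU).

3

Degree of unsaturation = (number of rings) + (number of π bonds).
Ring closures in the SMILES: 0.
π bonds: 1 double bond (each 1 DoU), 1 triple bond (each 2 DoU) → 3 DoU from unsaturation.
Total DoU = 0 + 3 = 3.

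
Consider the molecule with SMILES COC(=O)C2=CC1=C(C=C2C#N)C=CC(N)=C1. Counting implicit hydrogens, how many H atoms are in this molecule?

10

Walk through each heavy atom and fill implicit hydrogens from standard valence (C 4, N 3, O 2, S 2, halogen 1):
  atom 1: C, bond orders sum to 1 (valence 4) → 3 H
  atom 2: O, bond orders sum to 2 (valence 2) → 0 H
  atom 3: C, bond orders sum to 4 (valence 4) → 0 H
  atom 4: O, bond orders sum to 2 (valence 2) → 0 H
  atom 5: C, bond orders sum to 4 (valence 4) → 0 H
  atom 6: C, bond orders sum to 3 (valence 4) → 1 H
  atom 7: C, bond orders sum to 4 (valence 4) → 0 H
  atom 8: C, bond orders sum to 4 (valence 4) → 0 H
  atom 9: C, bond orders sum to 3 (valence 4) → 1 H
  atom 10: C, bond orders sum to 4 (valence 4) → 0 H
  atom 11: C, bond orders sum to 4 (valence 4) → 0 H
  atom 12: N, bond orders sum to 3 (valence 3) → 0 H
  atom 13: C, bond orders sum to 3 (valence 4) → 1 H
  atom 14: C, bond orders sum to 3 (valence 4) → 1 H
  atom 15: C, bond orders sum to 4 (valence 4) → 0 H
  atom 16: N, bond orders sum to 1 (valence 3) → 2 H
  atom 17: C, bond orders sum to 3 (valence 4) → 1 H
Total hydrogens: 10.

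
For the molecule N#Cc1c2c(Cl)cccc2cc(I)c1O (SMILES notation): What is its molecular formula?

C11H5ClINO

Walk through each heavy atom and fill implicit hydrogens from standard valence (C 4, N 3, O 2, S 2, halogen 1); for lowercase aromatic atoms, an aromatic c carries 1 H when it has two neighbours and 0 H with three, and aromatic n carries 0 H:
  atom 1: N, bond orders sum to 3 (valence 3) → 0 H
  atom 2: C, bond orders sum to 4 (valence 4) → 0 H
  atom 3: aromatic c, 3 neighbours → 0 H
  atom 4: aromatic c, 3 neighbours → 0 H
  atom 5: aromatic c, 3 neighbours → 0 H
  atom 6: Cl (halogen, monovalent) → 0 H
  atom 7: aromatic c, 2 neighbours → 1 H
  atom 8: aromatic c, 2 neighbours → 1 H
  atom 9: aromatic c, 2 neighbours → 1 H
  atom 10: aromatic c, 3 neighbours → 0 H
  atom 11: aromatic c, 2 neighbours → 1 H
  atom 12: aromatic c, 3 neighbours → 0 H
  atom 13: I (halogen, monovalent) → 0 H
  atom 14: aromatic c, 3 neighbours → 0 H
  atom 15: O, bond orders sum to 1 (valence 2) → 1 H
Totals → C:11, H:5, Cl:1, I:1, N:1, O:1.
In Hill order: C11H5ClINO.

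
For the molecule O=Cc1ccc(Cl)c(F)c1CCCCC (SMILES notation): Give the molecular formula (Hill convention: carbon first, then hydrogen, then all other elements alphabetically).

Walk through each heavy atom and fill implicit hydrogens from standard valence (C 4, N 3, O 2, S 2, halogen 1); for lowercase aromatic atoms, an aromatic c carries 1 H when it has two neighbours and 0 H with three, and aromatic n carries 0 H:
  atom 1: O, bond orders sum to 2 (valence 2) → 0 H
  atom 2: C, bond orders sum to 3 (valence 4) → 1 H
  atom 3: aromatic c, 3 neighbours → 0 H
  atom 4: aromatic c, 2 neighbours → 1 H
  atom 5: aromatic c, 2 neighbours → 1 H
  atom 6: aromatic c, 3 neighbours → 0 H
  atom 7: Cl (halogen, monovalent) → 0 H
  atom 8: aromatic c, 3 neighbours → 0 H
  atom 9: F (halogen, monovalent) → 0 H
  atom 10: aromatic c, 3 neighbours → 0 H
  atom 11: C, bond orders sum to 2 (valence 4) → 2 H
  atom 12: C, bond orders sum to 2 (valence 4) → 2 H
  atom 13: C, bond orders sum to 2 (valence 4) → 2 H
  atom 14: C, bond orders sum to 2 (valence 4) → 2 H
  atom 15: C, bond orders sum to 1 (valence 4) → 3 H
Totals → C:12, H:14, Cl:1, F:1, O:1.
In Hill order: C12H14ClFO.

C12H14ClFO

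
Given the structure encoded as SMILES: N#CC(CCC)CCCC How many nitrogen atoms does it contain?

1

Scan the SMILES for N atoms (remember two-letter symbols like Cl and Br are single atoms).
Nitrogen count: 1.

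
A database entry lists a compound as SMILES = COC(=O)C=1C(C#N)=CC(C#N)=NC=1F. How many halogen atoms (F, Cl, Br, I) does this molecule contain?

Halogen atoms appear at heavy-atom position 15 (1×F).
Other groups present: 1 ester, 2 nitrile.
Halogen count: 1.

1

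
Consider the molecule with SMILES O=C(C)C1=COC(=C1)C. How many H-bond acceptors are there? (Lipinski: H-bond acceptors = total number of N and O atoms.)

N atoms: 0; O atoms: 2.
Lipinski HBA = 0 + 2 = 2.

2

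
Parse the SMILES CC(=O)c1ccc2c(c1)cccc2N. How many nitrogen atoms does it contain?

1

Scan the SMILES for N atoms (remember two-letter symbols like Cl and Br are single atoms).
Nitrogen count: 1.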